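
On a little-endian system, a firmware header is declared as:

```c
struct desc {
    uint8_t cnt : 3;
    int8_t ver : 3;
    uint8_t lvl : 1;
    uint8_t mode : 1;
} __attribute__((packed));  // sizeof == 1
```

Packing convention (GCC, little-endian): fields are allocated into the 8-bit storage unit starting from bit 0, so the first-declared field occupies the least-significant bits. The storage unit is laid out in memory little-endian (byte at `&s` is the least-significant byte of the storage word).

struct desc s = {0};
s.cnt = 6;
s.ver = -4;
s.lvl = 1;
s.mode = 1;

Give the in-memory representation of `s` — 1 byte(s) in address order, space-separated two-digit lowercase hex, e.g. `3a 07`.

e6

cnt (3b) val=6 bits=0x6 at bit 0: 0x06
ver (3b) val=-4 bits=0x4 at bit 3: 0x26
lvl (1b) val=1 bits=0x1 at bit 6: 0x66
mode (1b) val=1 bits=0x1 at bit 7: 0xe6
word = 0xe6 → little-endian bytes:
  [0]=0xe6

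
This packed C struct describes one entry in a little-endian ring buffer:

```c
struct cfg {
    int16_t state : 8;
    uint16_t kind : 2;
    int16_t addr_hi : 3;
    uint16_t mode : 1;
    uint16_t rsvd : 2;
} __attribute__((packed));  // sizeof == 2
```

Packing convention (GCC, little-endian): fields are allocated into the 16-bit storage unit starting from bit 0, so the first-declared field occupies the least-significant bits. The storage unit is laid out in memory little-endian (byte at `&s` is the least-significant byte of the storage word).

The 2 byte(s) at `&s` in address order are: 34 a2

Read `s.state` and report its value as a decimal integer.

52

[0]=0x34 [1]=0xa2 (little-endian) → word 0xa234
state [0+:8] = (word>>0) & 0xff = 52  ←
kind [8+:2] = (word>>8) & 0x3 = 2
addr_hi [10+:3] = (word>>10) & 0x7 = 0
mode [13+:1] = (word>>13) & 0x1 = 1
rsvd [14+:2] = (word>>14) & 0x3 = 2
state signed 8b, MSB=0: value = 52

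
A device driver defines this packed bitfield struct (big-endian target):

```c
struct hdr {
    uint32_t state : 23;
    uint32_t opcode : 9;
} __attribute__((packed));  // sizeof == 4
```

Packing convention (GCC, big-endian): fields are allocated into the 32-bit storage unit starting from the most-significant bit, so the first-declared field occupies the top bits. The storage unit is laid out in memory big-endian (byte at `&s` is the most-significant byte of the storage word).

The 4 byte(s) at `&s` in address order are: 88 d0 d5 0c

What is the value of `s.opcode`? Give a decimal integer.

[0]=0x88 [1]=0xd0 [2]=0xd5 [3]=0x0c (big-endian) → word 0x88d0d50c
state:23 @ bit 9 → (0x88d0d50c>>9)&0x7fffff = 0x44686a
opcode:9 @ bit 0 → (0x88d0d50c>>0)&0x1ff = 0x10c  ←

268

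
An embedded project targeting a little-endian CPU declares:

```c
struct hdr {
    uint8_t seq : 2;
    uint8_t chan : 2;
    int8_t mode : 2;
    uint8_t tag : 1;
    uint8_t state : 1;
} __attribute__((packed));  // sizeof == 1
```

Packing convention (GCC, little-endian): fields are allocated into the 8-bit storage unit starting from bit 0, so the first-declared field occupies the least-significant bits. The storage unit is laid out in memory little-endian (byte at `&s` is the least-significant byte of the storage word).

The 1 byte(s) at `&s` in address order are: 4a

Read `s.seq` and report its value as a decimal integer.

[0]=0x4a (little-endian) → word 0x4a
seq:2 @ bit 0 → (0x4a>>0)&0x3 = 0x2  ←
chan:2 @ bit 2 → (0x4a>>2)&0x3 = 0x2
mode:2 @ bit 4 → (0x4a>>4)&0x3 = 0x0
tag:1 @ bit 6 → (0x4a>>6)&0x1 = 0x1
state:1 @ bit 7 → (0x4a>>7)&0x1 = 0x0

2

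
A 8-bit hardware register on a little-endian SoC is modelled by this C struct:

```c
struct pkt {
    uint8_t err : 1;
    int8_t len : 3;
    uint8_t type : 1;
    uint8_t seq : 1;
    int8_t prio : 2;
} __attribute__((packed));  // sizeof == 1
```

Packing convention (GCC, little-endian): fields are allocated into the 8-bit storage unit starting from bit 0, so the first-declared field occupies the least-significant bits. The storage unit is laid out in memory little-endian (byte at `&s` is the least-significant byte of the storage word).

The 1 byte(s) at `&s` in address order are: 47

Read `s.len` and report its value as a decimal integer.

[0]=0x47 (little-endian) → word 0x47
err:1 @ bit 0 → (0x47>>0)&0x1 = 0x1
len:3 @ bit 1 → (0x47>>1)&0x7 = 0x3  ←
type:1 @ bit 4 → (0x47>>4)&0x1 = 0x0
seq:1 @ bit 5 → (0x47>>5)&0x1 = 0x0
prio:2 @ bit 6 → (0x47>>6)&0x3 = 0x1
len signed 3b, MSB=0: value = 3

3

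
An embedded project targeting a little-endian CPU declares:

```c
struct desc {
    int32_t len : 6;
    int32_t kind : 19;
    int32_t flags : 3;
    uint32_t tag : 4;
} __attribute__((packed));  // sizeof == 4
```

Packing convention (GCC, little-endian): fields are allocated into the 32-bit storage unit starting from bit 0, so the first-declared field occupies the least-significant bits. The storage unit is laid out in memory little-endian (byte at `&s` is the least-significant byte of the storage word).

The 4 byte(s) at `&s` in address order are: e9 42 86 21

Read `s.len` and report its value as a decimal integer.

-23

[0]=0xe9 [1]=0x42 [2]=0x86 [3]=0x21 (little-endian) → word 0x218642e9
len:6 @ bit 0 → (0x218642e9>>0)&0x3f = 0x29  ←
kind:19 @ bit 6 → (0x218642e9>>6)&0x7ffff = 0x6190b
flags:3 @ bit 25 → (0x218642e9>>25)&0x7 = 0x0
tag:4 @ bit 28 → (0x218642e9>>28)&0xf = 0x2
len signed 6b, MSB=1: 41 - 64 = -23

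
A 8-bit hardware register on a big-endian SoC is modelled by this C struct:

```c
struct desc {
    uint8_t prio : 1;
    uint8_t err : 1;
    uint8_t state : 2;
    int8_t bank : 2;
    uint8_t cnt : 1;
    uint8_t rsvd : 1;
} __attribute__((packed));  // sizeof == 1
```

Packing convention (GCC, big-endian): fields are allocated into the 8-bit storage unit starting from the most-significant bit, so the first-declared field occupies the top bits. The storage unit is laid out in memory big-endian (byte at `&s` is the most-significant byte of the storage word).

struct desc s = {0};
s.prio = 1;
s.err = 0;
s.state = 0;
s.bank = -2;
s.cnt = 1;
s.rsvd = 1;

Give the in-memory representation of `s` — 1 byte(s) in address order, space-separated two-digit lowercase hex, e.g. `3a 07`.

[7+:1] prio=1 & 0x1 = 0x1; word=0x80
[6+:1] err=0 & 0x1 = 0x0; word=0x80
[4+:2] state=0 & 0x3 = 0x0; word=0x80
[2+:2] bank=-2 & 0x3 = 0x2; word=0x88
[1+:1] cnt=1 & 0x1 = 0x1; word=0x8a
[0+:1] rsvd=1 & 0x1 = 0x1; word=0x8b
word = 0x8b → big-endian bytes:
  [0]=0x8b

8b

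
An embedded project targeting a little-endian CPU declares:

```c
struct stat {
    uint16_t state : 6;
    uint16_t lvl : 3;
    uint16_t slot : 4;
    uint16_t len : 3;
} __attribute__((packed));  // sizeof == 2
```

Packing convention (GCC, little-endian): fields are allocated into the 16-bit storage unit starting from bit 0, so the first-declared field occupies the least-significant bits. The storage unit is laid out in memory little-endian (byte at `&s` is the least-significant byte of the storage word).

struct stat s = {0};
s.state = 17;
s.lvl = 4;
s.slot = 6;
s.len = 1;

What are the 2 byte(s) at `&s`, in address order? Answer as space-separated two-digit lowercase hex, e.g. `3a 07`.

11 2d

state (6b) val=17 bits=0x11 at bit 0: 0x0011
lvl (3b) val=4 bits=0x4 at bit 6: 0x0111
slot (4b) val=6 bits=0x6 at bit 9: 0x0d11
len (3b) val=1 bits=0x1 at bit 13: 0x2d11
word = 0x2d11 → little-endian bytes:
  [0]=0x11  [1]=0x2d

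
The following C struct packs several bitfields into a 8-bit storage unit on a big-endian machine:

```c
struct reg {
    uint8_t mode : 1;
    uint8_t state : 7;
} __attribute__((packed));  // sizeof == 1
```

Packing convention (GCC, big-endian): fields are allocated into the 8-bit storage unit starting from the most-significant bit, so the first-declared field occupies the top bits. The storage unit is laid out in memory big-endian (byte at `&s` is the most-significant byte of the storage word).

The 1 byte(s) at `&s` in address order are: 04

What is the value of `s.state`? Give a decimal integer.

4

[0]=0x04 (big-endian) → word 0x04
mode [7+:1] = (word>>7) & 0x1 = 0
state [0+:7] = (word>>0) & 0x7f = 4  ←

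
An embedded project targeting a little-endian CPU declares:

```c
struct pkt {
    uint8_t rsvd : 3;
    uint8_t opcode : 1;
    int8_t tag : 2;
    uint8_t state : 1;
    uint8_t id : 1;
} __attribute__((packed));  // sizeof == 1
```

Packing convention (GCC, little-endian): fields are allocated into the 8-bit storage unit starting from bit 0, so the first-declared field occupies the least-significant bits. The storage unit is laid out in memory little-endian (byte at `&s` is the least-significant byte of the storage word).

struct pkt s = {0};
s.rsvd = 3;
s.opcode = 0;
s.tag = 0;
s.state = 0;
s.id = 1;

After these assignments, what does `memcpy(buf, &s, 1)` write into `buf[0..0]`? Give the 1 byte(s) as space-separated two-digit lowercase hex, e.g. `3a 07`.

rsvd:3 = 3 → 0x3 << 0 → word 0x03
opcode:1 = 0 → 0x0 << 3 → word 0x03
tag:2 = 0 → 0x0 << 4 → word 0x03
state:1 = 0 → 0x0 << 6 → word 0x03
id:1 = 1 → 0x1 << 7 → word 0x83
word = 0x83 → little-endian bytes:
  [0]=0x83

83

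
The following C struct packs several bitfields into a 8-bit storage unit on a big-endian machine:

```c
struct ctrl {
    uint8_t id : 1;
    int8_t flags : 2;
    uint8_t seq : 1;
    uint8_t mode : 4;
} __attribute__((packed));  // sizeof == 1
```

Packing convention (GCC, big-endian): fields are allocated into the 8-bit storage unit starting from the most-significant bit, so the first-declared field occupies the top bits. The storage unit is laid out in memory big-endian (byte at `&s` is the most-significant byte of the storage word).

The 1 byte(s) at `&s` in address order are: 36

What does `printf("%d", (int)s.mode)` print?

[0]=0x36 (big-endian) → word 0x36
id [7+:1] = (word>>7) & 0x1 = 0
flags [5+:2] = (word>>5) & 0x3 = 1
seq [4+:1] = (word>>4) & 0x1 = 1
mode [0+:4] = (word>>0) & 0xf = 6  ←

6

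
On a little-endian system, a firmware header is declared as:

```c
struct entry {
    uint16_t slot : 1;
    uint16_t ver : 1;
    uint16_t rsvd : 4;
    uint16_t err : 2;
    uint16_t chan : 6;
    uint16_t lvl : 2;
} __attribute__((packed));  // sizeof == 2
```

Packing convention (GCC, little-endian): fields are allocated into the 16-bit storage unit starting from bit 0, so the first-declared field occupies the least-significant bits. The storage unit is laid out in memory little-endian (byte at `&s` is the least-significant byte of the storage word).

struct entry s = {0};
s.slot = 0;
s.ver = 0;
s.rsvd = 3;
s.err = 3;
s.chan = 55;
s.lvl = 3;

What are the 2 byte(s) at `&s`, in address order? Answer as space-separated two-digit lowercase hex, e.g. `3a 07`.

cc f7

[0+:1] slot=0 & 0x1 = 0x0; word=0x0000
[1+:1] ver=0 & 0x1 = 0x0; word=0x0000
[2+:4] rsvd=3 & 0xf = 0x3; word=0x000c
[6+:2] err=3 & 0x3 = 0x3; word=0x00cc
[8+:6] chan=55 & 0x3f = 0x37; word=0x37cc
[14+:2] lvl=3 & 0x3 = 0x3; word=0xf7cc
word = 0xf7cc → little-endian bytes:
  [0]=0xcc  [1]=0xf7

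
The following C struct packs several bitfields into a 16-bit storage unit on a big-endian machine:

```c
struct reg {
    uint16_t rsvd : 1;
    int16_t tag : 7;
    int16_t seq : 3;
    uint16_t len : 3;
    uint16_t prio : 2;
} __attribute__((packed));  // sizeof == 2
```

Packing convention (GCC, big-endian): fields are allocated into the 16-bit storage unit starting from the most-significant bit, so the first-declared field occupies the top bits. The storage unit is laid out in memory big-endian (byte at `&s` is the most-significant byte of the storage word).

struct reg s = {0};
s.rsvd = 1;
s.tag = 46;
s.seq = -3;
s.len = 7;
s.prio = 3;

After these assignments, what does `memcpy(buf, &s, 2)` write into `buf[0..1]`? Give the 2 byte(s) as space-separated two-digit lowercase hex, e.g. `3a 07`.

[15+:1] rsvd=1 & 0x1 = 0x1; word=0x8000
[8+:7] tag=46 & 0x7f = 0x2e; word=0xae00
[5+:3] seq=-3 & 0x7 = 0x5; word=0xaea0
[2+:3] len=7 & 0x7 = 0x7; word=0xaebc
[0+:2] prio=3 & 0x3 = 0x3; word=0xaebf
word = 0xaebf → big-endian bytes:
  [0]=0xae  [1]=0xbf

ae bf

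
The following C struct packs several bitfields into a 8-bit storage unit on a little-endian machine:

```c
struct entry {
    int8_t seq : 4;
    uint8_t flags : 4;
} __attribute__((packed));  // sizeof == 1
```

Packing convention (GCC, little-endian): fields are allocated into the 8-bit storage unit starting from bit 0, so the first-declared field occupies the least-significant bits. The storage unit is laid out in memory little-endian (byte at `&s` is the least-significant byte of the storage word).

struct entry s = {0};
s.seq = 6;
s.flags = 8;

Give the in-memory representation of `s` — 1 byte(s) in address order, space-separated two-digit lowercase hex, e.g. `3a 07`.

86

seq (4b) val=6 bits=0x6 at bit 0: 0x06
flags (4b) val=8 bits=0x8 at bit 4: 0x86
word = 0x86 → little-endian bytes:
  [0]=0x86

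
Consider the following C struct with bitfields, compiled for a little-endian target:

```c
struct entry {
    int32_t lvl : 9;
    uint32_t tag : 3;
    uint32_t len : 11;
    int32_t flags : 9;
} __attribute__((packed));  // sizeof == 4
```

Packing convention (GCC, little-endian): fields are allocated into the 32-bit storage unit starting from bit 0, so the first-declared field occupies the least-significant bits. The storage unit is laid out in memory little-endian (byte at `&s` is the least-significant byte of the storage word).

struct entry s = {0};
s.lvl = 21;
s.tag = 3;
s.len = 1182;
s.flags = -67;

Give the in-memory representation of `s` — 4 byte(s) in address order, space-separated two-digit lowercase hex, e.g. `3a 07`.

lvl (9b) val=21 bits=0x15 at bit 0: 0x00000015
tag (3b) val=3 bits=0x3 at bit 9: 0x00000615
len (11b) val=1182 bits=0x49e at bit 12: 0x0049e615
flags (9b) val=-67 bits=0x1bd at bit 23: 0xdec9e615
word = 0xdec9e615 → little-endian bytes:
  [0]=0x15  [1]=0xe6  [2]=0xc9  [3]=0xde

15 e6 c9 de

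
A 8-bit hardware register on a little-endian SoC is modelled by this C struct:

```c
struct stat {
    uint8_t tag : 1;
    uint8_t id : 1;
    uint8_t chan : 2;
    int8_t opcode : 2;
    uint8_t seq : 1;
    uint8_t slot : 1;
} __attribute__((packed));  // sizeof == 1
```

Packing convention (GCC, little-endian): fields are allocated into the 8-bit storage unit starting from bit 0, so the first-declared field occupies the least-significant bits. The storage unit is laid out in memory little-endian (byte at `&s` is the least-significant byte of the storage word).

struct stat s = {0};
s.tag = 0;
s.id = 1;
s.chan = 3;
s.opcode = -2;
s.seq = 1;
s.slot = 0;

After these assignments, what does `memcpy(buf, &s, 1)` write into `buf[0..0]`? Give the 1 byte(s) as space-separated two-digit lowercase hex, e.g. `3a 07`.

[0+:1] tag=0 & 0x1 = 0x0; word=0x00
[1+:1] id=1 & 0x1 = 0x1; word=0x02
[2+:2] chan=3 & 0x3 = 0x3; word=0x0e
[4+:2] opcode=-2 & 0x3 = 0x2; word=0x2e
[6+:1] seq=1 & 0x1 = 0x1; word=0x6e
[7+:1] slot=0 & 0x1 = 0x0; word=0x6e
word = 0x6e → little-endian bytes:
  [0]=0x6e

6e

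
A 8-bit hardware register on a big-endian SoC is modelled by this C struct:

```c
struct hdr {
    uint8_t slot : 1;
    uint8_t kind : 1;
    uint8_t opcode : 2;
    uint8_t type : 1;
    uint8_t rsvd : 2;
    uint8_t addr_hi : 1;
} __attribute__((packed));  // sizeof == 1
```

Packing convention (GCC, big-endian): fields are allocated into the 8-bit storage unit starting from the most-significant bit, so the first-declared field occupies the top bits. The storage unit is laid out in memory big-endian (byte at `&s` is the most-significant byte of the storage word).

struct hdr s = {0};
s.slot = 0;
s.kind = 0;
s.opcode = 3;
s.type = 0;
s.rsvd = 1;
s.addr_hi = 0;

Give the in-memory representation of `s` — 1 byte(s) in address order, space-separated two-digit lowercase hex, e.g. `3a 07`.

slot (1b) val=0 bits=0x0 at bit 7: 0x00
kind (1b) val=0 bits=0x0 at bit 6: 0x00
opcode (2b) val=3 bits=0x3 at bit 4: 0x30
type (1b) val=0 bits=0x0 at bit 3: 0x30
rsvd (2b) val=1 bits=0x1 at bit 1: 0x32
addr_hi (1b) val=0 bits=0x0 at bit 0: 0x32
word = 0x32 → big-endian bytes:
  [0]=0x32

32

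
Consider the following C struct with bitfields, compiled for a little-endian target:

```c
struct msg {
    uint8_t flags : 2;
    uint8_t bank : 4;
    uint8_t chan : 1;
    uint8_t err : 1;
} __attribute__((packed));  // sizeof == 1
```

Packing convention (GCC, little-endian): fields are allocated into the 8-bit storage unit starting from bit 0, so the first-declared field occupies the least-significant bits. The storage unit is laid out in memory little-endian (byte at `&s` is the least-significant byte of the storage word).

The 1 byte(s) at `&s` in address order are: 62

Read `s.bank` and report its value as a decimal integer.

[0]=0x62 (little-endian) → word 0x62
flags:2 @ bit 0 → (0x62>>0)&0x3 = 0x2
bank:4 @ bit 2 → (0x62>>2)&0xf = 0x8  ←
chan:1 @ bit 6 → (0x62>>6)&0x1 = 0x1
err:1 @ bit 7 → (0x62>>7)&0x1 = 0x0

8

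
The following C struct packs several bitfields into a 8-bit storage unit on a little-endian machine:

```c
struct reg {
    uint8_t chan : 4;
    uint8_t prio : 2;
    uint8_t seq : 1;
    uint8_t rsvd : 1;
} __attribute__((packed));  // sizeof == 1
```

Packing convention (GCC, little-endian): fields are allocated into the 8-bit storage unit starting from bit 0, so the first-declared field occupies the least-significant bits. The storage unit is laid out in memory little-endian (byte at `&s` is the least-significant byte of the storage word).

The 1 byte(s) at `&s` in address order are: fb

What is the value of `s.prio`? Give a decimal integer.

3

[0]=0xfb (little-endian) → word 0xfb
chan:4 @ bit 0 → (0xfb>>0)&0xf = 0xb
prio:2 @ bit 4 → (0xfb>>4)&0x3 = 0x3  ←
seq:1 @ bit 6 → (0xfb>>6)&0x1 = 0x1
rsvd:1 @ bit 7 → (0xfb>>7)&0x1 = 0x1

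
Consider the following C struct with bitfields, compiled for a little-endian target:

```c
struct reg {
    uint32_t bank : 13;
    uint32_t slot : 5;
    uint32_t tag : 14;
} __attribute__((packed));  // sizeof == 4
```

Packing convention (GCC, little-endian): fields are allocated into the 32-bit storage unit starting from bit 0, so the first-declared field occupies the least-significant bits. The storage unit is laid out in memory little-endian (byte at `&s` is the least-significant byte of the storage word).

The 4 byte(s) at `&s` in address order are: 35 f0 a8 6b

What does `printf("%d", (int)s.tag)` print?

[0]=0x35 [1]=0xf0 [2]=0xa8 [3]=0x6b (little-endian) → word 0x6ba8f035
bank:13 @ bit 0 → (0x6ba8f035>>0)&0x1fff = 0x1035
slot:5 @ bit 13 → (0x6ba8f035>>13)&0x1f = 0x7
tag:14 @ bit 18 → (0x6ba8f035>>18)&0x3fff = 0x1aea  ←

6890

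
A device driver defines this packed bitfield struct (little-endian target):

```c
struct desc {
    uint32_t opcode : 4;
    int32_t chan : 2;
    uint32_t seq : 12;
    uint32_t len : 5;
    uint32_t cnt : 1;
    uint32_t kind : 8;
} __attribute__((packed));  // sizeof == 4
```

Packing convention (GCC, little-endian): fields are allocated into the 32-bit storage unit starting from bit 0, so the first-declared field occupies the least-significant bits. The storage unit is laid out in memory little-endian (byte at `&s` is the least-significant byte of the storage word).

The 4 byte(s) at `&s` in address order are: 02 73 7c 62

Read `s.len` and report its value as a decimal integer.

[0]=0x02 [1]=0x73 [2]=0x7c [3]=0x62 (little-endian) → word 0x627c7302
opcode [0+:4] = (word>>0) & 0xf = 2
chan [4+:2] = (word>>4) & 0x3 = 0
seq [6+:12] = (word>>6) & 0xfff = 460
len [18+:5] = (word>>18) & 0x1f = 31  ←
cnt [23+:1] = (word>>23) & 0x1 = 0
kind [24+:8] = (word>>24) & 0xff = 98

31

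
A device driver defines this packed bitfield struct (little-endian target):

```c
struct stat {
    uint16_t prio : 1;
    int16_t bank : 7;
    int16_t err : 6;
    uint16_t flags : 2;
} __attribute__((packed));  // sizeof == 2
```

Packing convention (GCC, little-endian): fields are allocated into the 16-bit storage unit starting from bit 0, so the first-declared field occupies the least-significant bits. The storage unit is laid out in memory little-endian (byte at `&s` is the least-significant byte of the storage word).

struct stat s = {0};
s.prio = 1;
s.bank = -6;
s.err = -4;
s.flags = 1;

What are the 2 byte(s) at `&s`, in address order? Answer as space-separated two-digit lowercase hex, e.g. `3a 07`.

f5 7c

prio:1 = 1 → 0x1 << 0 → word 0x0001
bank:7 = -6 → 0x7a << 1 → word 0x00f5
err:6 = -4 → 0x3c << 8 → word 0x3cf5
flags:2 = 1 → 0x1 << 14 → word 0x7cf5
word = 0x7cf5 → little-endian bytes:
  [0]=0xf5  [1]=0x7c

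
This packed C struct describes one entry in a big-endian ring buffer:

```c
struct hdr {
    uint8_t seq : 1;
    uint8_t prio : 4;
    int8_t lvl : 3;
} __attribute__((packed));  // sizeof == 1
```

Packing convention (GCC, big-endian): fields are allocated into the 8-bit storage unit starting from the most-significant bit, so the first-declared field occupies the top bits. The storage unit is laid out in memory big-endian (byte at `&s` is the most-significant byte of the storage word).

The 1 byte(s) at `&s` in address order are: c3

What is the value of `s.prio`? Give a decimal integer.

8

[0]=0xc3 (big-endian) → word 0xc3
seq [7+:1] = (word>>7) & 0x1 = 1
prio [3+:4] = (word>>3) & 0xf = 8  ←
lvl [0+:3] = (word>>0) & 0x7 = 3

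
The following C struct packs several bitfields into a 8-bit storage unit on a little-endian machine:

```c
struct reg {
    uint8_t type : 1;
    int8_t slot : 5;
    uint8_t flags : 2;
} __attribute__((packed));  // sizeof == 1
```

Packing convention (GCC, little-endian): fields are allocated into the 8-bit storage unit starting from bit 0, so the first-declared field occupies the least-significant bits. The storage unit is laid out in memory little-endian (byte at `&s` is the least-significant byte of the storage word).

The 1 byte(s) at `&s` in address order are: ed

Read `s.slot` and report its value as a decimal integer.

[0]=0xed (little-endian) → word 0xed
type:1 @ bit 0 → (0xed>>0)&0x1 = 0x1
slot:5 @ bit 1 → (0xed>>1)&0x1f = 0x16  ←
flags:2 @ bit 6 → (0xed>>6)&0x3 = 0x3
slot signed 5b, MSB=1: 22 - 32 = -10

-10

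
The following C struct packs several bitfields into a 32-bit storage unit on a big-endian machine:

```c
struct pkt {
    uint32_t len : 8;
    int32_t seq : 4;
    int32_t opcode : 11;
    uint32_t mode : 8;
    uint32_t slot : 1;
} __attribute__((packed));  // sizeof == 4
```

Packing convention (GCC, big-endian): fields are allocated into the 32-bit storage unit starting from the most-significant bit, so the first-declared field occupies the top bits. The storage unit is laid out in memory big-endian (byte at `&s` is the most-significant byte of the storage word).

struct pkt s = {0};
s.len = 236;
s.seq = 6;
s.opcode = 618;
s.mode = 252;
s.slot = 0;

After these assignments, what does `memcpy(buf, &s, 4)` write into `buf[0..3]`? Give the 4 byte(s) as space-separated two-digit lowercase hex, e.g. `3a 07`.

ec 64 d5 f8

len:8 = 236 → 0xec << 24 → word 0xec000000
seq:4 = 6 → 0x6 << 20 → word 0xec600000
opcode:11 = 618 → 0x26a << 9 → word 0xec64d400
mode:8 = 252 → 0xfc << 1 → word 0xec64d5f8
slot:1 = 0 → 0x0 << 0 → word 0xec64d5f8
word = 0xec64d5f8 → big-endian bytes:
  [0]=0xec  [1]=0x64  [2]=0xd5  [3]=0xf8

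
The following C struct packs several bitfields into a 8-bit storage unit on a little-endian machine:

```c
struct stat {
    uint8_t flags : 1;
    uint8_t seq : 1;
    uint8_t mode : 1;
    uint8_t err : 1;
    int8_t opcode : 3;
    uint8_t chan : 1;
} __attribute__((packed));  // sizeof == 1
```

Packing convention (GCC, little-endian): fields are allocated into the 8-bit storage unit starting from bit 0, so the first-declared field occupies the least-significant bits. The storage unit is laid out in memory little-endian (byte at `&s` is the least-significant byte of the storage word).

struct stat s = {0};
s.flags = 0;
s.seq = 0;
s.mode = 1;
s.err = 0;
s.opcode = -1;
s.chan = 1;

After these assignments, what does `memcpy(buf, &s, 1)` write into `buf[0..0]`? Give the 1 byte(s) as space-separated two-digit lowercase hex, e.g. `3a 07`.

f4

flags:1 = 0 → 0x0 << 0 → word 0x00
seq:1 = 0 → 0x0 << 1 → word 0x00
mode:1 = 1 → 0x1 << 2 → word 0x04
err:1 = 0 → 0x0 << 3 → word 0x04
opcode:3 = -1 → 0x7 << 4 → word 0x74
chan:1 = 1 → 0x1 << 7 → word 0xf4
word = 0xf4 → little-endian bytes:
  [0]=0xf4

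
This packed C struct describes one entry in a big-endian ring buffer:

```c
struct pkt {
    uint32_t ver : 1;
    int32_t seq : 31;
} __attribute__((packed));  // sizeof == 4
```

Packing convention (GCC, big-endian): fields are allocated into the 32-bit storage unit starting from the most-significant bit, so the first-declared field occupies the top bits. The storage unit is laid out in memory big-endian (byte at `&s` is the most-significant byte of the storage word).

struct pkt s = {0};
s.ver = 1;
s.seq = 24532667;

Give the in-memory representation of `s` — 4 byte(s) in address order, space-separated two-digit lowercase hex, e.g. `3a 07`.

[31+:1] ver=1 & 0x1 = 0x1; word=0x80000000
[0+:31] seq=24532667 & 0x7fffffff = 0x17656bb; word=0x817656bb
word = 0x817656bb → big-endian bytes:
  [0]=0x81  [1]=0x76  [2]=0x56  [3]=0xbb

81 76 56 bb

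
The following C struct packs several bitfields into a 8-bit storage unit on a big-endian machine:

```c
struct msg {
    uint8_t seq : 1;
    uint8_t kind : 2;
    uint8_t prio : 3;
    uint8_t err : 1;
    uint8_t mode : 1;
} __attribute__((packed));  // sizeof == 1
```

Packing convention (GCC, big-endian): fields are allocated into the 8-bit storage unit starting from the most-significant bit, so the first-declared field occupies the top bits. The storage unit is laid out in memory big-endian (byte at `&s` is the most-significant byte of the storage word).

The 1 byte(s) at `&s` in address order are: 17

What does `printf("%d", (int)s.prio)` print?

5

[0]=0x17 (big-endian) → word 0x17
seq [7+:1] = (word>>7) & 0x1 = 0
kind [5+:2] = (word>>5) & 0x3 = 0
prio [2+:3] = (word>>2) & 0x7 = 5  ←
err [1+:1] = (word>>1) & 0x1 = 1
mode [0+:1] = (word>>0) & 0x1 = 1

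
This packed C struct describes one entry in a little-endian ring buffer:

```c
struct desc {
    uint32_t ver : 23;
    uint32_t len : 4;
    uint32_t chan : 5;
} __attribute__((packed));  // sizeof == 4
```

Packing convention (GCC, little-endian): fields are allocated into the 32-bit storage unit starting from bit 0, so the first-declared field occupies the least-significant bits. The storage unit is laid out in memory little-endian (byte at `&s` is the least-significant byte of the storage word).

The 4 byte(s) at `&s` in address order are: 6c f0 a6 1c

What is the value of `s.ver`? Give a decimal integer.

2551916

[0]=0x6c [1]=0xf0 [2]=0xa6 [3]=0x1c (little-endian) → word 0x1ca6f06c
ver:23 @ bit 0 → (0x1ca6f06c>>0)&0x7fffff = 0x26f06c  ←
len:4 @ bit 23 → (0x1ca6f06c>>23)&0xf = 0x9
chan:5 @ bit 27 → (0x1ca6f06c>>27)&0x1f = 0x3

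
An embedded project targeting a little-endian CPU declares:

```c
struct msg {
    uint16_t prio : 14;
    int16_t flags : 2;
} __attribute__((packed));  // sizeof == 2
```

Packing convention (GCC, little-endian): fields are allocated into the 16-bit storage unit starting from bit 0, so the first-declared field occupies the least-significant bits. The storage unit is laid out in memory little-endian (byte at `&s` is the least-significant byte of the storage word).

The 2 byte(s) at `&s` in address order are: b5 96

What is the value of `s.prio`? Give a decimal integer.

[0]=0xb5 [1]=0x96 (little-endian) → word 0x96b5
prio:14 @ bit 0 → (0x96b5>>0)&0x3fff = 0x16b5  ←
flags:2 @ bit 14 → (0x96b5>>14)&0x3 = 0x2

5813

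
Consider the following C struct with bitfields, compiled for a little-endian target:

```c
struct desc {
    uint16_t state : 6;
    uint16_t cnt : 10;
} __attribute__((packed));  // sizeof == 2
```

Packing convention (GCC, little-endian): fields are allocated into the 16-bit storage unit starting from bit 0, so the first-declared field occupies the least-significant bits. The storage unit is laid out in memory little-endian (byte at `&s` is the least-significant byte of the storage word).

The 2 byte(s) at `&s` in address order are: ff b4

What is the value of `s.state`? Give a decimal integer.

63

[0]=0xff [1]=0xb4 (little-endian) → word 0xb4ff
state [0+:6] = (word>>0) & 0x3f = 63  ←
cnt [6+:10] = (word>>6) & 0x3ff = 723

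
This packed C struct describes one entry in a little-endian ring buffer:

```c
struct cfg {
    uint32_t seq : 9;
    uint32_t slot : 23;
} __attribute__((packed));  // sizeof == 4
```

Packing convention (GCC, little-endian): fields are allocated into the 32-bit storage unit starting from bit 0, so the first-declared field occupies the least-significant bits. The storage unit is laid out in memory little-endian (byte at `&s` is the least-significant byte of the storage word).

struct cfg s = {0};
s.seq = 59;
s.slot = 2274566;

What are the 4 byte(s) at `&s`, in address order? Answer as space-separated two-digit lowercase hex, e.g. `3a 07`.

seq (9b) val=59 bits=0x3b at bit 0: 0x0000003b
slot (23b) val=2274566 bits=0x22b506 at bit 9: 0x456a0c3b
word = 0x456a0c3b → little-endian bytes:
  [0]=0x3b  [1]=0x0c  [2]=0x6a  [3]=0x45

3b 0c 6a 45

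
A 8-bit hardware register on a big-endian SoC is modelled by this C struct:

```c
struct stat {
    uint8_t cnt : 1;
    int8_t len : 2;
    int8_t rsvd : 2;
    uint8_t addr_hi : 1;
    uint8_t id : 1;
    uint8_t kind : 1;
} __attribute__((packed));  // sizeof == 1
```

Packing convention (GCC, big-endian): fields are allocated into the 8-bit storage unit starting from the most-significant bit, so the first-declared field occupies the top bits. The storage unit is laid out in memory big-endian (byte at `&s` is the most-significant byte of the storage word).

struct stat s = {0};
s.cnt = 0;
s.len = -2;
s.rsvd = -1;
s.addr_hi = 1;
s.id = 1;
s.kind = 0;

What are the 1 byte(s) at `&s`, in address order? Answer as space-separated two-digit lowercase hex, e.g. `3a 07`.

cnt (1b) val=0 bits=0x0 at bit 7: 0x00
len (2b) val=-2 bits=0x2 at bit 5: 0x40
rsvd (2b) val=-1 bits=0x3 at bit 3: 0x58
addr_hi (1b) val=1 bits=0x1 at bit 2: 0x5c
id (1b) val=1 bits=0x1 at bit 1: 0x5e
kind (1b) val=0 bits=0x0 at bit 0: 0x5e
word = 0x5e → big-endian bytes:
  [0]=0x5e

5e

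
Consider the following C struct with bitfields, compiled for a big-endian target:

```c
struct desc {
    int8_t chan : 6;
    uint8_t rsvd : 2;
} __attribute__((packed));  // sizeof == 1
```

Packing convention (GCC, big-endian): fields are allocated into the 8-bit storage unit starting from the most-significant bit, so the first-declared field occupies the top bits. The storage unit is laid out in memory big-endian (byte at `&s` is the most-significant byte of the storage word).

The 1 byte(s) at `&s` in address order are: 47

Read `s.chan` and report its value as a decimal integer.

[0]=0x47 (big-endian) → word 0x47
chan:6 @ bit 2 → (0x47>>2)&0x3f = 0x11  ←
rsvd:2 @ bit 0 → (0x47>>0)&0x3 = 0x3
chan signed 6b, MSB=0: value = 17

17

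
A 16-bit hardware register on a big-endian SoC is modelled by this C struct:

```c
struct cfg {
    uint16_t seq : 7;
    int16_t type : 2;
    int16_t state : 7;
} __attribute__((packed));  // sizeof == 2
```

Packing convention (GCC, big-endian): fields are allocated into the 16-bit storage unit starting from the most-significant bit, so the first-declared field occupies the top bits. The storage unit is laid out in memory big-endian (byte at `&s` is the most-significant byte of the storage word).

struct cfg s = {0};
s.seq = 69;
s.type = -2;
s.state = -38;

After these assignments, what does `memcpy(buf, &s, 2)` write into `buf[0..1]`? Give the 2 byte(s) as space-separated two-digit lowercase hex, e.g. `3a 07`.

8b 5a

seq (7b) val=69 bits=0x45 at bit 9: 0x8a00
type (2b) val=-2 bits=0x2 at bit 7: 0x8b00
state (7b) val=-38 bits=0x5a at bit 0: 0x8b5a
word = 0x8b5a → big-endian bytes:
  [0]=0x8b  [1]=0x5a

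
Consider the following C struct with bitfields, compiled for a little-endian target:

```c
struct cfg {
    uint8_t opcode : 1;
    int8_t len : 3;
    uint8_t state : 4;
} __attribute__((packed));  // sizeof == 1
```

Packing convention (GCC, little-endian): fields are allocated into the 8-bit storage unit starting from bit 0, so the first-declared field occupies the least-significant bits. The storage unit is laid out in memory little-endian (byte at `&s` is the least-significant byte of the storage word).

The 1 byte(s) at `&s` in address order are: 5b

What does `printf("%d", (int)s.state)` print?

[0]=0x5b (little-endian) → word 0x5b
opcode [0+:1] = (word>>0) & 0x1 = 1
len [1+:3] = (word>>1) & 0x7 = 5
state [4+:4] = (word>>4) & 0xf = 5  ←

5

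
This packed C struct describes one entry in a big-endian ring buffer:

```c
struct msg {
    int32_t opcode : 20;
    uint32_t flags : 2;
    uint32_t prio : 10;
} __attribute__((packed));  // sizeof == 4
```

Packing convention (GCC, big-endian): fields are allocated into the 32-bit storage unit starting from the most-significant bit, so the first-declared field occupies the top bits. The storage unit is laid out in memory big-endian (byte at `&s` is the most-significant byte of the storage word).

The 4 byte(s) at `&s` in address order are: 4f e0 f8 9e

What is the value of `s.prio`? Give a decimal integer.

[0]=0x4f [1]=0xe0 [2]=0xf8 [3]=0x9e (big-endian) → word 0x4fe0f89e
opcode:20 @ bit 12 → (0x4fe0f89e>>12)&0xfffff = 0x4fe0f
flags:2 @ bit 10 → (0x4fe0f89e>>10)&0x3 = 0x2
prio:10 @ bit 0 → (0x4fe0f89e>>0)&0x3ff = 0x9e  ←

158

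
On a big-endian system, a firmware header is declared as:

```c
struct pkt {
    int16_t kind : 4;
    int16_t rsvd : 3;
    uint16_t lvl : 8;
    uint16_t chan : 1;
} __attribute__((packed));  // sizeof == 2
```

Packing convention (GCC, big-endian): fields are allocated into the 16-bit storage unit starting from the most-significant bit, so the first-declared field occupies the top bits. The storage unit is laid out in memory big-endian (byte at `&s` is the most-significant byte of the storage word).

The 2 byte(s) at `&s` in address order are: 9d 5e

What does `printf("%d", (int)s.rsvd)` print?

[0]=0x9d [1]=0x5e (big-endian) → word 0x9d5e
kind [12+:4] = (word>>12) & 0xf = 9
rsvd [9+:3] = (word>>9) & 0x7 = 6  ←
lvl [1+:8] = (word>>1) & 0xff = 175
chan [0+:1] = (word>>0) & 0x1 = 0
rsvd signed 3b, MSB=1: 6 - 8 = -2

-2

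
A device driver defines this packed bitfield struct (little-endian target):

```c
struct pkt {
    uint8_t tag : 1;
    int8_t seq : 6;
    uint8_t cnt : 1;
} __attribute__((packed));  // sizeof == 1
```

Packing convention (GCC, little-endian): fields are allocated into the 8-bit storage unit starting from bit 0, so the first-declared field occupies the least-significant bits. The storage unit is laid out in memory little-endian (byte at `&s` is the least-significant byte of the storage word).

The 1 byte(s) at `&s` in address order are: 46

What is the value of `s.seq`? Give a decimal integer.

-29

[0]=0x46 (little-endian) → word 0x46
tag:1 @ bit 0 → (0x46>>0)&0x1 = 0x0
seq:6 @ bit 1 → (0x46>>1)&0x3f = 0x23  ←
cnt:1 @ bit 7 → (0x46>>7)&0x1 = 0x0
seq signed 6b, MSB=1: 35 - 64 = -29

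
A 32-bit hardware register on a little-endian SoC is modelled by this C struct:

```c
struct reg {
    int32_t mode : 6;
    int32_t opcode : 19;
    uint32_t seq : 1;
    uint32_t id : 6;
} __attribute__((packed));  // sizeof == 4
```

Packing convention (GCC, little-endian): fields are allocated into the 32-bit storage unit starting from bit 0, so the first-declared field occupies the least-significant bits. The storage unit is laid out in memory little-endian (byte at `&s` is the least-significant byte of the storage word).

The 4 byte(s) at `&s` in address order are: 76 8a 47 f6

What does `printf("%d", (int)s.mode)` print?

-10

[0]=0x76 [1]=0x8a [2]=0x47 [3]=0xf6 (little-endian) → word 0xf6478a76
mode:6 @ bit 0 → (0xf6478a76>>0)&0x3f = 0x36  ←
opcode:19 @ bit 6 → (0xf6478a76>>6)&0x7ffff = 0x11e29
seq:1 @ bit 25 → (0xf6478a76>>25)&0x1 = 0x1
id:6 @ bit 26 → (0xf6478a76>>26)&0x3f = 0x3d
mode signed 6b, MSB=1: 54 - 64 = -10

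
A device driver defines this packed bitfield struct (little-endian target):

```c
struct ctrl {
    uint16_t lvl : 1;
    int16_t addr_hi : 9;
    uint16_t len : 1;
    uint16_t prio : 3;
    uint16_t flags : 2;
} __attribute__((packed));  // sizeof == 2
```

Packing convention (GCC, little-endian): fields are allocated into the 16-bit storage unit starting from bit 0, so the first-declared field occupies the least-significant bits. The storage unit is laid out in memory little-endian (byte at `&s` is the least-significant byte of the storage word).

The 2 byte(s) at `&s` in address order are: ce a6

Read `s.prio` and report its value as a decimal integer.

[0]=0xce [1]=0xa6 (little-endian) → word 0xa6ce
lvl:1 @ bit 0 → (0xa6ce>>0)&0x1 = 0x0
addr_hi:9 @ bit 1 → (0xa6ce>>1)&0x1ff = 0x167
len:1 @ bit 10 → (0xa6ce>>10)&0x1 = 0x1
prio:3 @ bit 11 → (0xa6ce>>11)&0x7 = 0x4  ←
flags:2 @ bit 14 → (0xa6ce>>14)&0x3 = 0x2

4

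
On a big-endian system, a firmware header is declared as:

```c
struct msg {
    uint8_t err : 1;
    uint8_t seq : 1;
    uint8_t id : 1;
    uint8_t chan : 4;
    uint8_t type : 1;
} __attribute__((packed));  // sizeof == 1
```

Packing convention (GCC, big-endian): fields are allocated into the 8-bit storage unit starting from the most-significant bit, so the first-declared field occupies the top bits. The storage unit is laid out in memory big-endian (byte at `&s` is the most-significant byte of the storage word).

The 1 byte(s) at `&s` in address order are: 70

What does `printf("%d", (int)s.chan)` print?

8

[0]=0x70 (big-endian) → word 0x70
err [7+:1] = (word>>7) & 0x1 = 0
seq [6+:1] = (word>>6) & 0x1 = 1
id [5+:1] = (word>>5) & 0x1 = 1
chan [1+:4] = (word>>1) & 0xf = 8  ←
type [0+:1] = (word>>0) & 0x1 = 0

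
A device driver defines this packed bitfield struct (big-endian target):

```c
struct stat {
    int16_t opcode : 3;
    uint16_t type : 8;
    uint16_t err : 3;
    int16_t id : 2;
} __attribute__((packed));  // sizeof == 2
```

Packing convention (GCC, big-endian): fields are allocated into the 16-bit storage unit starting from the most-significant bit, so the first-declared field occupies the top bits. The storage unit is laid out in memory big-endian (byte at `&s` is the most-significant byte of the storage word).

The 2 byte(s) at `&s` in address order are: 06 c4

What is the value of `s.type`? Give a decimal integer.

[0]=0x06 [1]=0xc4 (big-endian) → word 0x06c4
opcode [13+:3] = (word>>13) & 0x7 = 0
type [5+:8] = (word>>5) & 0xff = 54  ←
err [2+:3] = (word>>2) & 0x7 = 1
id [0+:2] = (word>>0) & 0x3 = 0

54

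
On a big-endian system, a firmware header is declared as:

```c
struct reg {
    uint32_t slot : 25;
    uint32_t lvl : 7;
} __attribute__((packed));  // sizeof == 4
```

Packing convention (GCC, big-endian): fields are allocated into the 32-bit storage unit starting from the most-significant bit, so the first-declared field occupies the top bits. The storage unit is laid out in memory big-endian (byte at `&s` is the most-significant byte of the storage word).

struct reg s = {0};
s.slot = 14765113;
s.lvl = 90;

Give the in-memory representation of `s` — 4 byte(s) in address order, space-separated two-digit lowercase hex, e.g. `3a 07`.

70 a6 1c da

slot (25b) val=14765113 bits=0xe14c39 at bit 7: 0x70a61c80
lvl (7b) val=90 bits=0x5a at bit 0: 0x70a61cda
word = 0x70a61cda → big-endian bytes:
  [0]=0x70  [1]=0xa6  [2]=0x1c  [3]=0xda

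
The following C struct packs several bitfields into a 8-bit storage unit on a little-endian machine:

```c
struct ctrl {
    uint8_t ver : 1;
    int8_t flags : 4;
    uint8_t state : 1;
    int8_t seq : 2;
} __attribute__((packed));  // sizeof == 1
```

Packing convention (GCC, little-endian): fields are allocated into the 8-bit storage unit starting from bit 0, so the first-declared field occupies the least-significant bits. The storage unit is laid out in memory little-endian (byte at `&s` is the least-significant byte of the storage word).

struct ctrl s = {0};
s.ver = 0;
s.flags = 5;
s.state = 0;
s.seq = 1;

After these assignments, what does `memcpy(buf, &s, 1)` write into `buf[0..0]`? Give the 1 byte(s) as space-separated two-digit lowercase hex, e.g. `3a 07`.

4a

ver:1 = 0 → 0x0 << 0 → word 0x00
flags:4 = 5 → 0x5 << 1 → word 0x0a
state:1 = 0 → 0x0 << 5 → word 0x0a
seq:2 = 1 → 0x1 << 6 → word 0x4a
word = 0x4a → little-endian bytes:
  [0]=0x4a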